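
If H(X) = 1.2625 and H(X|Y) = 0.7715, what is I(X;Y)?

I(X;Y) = H(X) - H(X|Y)
I(X;Y) = 1.2625 - 0.7715 = 0.491 bits


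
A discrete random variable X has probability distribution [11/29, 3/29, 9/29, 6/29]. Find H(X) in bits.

H(X) = -Σ p(x) log₂ p(x)
  -11/29 × log₂(11/29) = 0.5305
  -3/29 × log₂(3/29) = 0.3386
  -9/29 × log₂(9/29) = 0.5239
  -6/29 × log₂(6/29) = 0.4703
H(X) = 1.8632 bits


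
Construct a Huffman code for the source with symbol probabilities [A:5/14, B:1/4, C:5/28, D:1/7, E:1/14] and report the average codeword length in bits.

Huffman tree construction:
Combine smallest probabilities repeatedly
Resulting codes:
  A: 11 (length 2)
  B: 10 (length 2)
  C: 00 (length 2)
  D: 011 (length 3)
  E: 010 (length 3)
Average length = Σ p(s) × length(s) = 2.2143 bits


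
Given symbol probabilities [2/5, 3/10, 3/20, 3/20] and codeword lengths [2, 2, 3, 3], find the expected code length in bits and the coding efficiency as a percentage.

Average length L = Σ p_i × l_i = 2.3000 bits
Entropy H = 1.8710 bits
Efficiency η = H/L × 100% = 81.35%


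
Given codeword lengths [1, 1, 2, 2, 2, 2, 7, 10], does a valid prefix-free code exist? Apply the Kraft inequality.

Kraft inequality: Σ 2^(-l_i) ≤ 1 for prefix-free code
Calculating: 2^(-1) + 2^(-1) + 2^(-2) + 2^(-2) + 2^(-2) + 2^(-2) + 2^(-7) + 2^(-10)
= 0.5 + 0.5 + 0.25 + 0.25 + 0.25 + 0.25 + 0.0078125 + 0.0009765625
= 2.0088
Since 2.0088 > 1, prefix-free code does not exist


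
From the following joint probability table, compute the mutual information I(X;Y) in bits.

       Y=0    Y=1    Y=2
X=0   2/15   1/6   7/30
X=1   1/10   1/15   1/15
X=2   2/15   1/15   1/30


H(X) = 1.4635, H(Y) = 1.5801, H(X,Y) = 2.9730
I(X;Y) = H(X) + H(Y) - H(X,Y) = 0.0706 bits


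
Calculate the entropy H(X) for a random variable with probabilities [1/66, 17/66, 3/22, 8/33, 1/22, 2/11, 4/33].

H(X) = -Σ p(x) log₂ p(x)
  -1/66 × log₂(1/66) = 0.0916
  -17/66 × log₂(17/66) = 0.5041
  -3/22 × log₂(3/22) = 0.3920
  -8/33 × log₂(8/33) = 0.4956
  -1/22 × log₂(1/22) = 0.2027
  -2/11 × log₂(2/11) = 0.4472
  -4/33 × log₂(4/33) = 0.3690
H(X) = 2.5021 bits


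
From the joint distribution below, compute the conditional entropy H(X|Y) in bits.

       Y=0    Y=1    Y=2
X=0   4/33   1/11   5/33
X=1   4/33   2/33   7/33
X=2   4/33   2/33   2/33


H(X|Y) = Σ_y p(y) H(X|Y=y)
  p(Y=0) = 4/11, H(X|Y=0) = 1.5850
  p(Y=1) = 7/33, H(X|Y=1) = 1.5567
  p(Y=2) = 14/33, H(X|Y=2) = 1.4316
H(X|Y) = 0.3636×1.5850 + 0.2121×1.5567 + 0.4242×1.4316 = 1.5139 bits


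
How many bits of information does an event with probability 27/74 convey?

Information content I(x) = -log₂(p(x))
I = -log₂(27/74) = -log₂(0.3649)
I = 1.4546 bits


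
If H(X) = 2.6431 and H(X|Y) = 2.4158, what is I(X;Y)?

I(X;Y) = H(X) - H(X|Y)
I(X;Y) = 2.6431 - 2.4158 = 0.2273 bits


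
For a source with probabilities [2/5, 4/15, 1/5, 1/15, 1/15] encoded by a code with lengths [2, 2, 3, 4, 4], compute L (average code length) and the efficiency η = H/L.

Average length L = Σ p_i × l_i = 2.4667 bits
Entropy H = 2.0226 bits
Efficiency η = H/L × 100% = 82.00%


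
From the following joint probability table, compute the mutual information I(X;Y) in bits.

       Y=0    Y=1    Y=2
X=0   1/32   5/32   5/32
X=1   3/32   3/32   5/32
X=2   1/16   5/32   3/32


H(X) = 1.5835, H(Y) = 1.5087, H(X,Y) = 3.0405
I(X;Y) = H(X) + H(Y) - H(X,Y) = 0.0517 bits


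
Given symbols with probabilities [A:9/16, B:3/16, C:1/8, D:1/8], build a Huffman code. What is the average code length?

Huffman tree construction:
Combine smallest probabilities repeatedly
Resulting codes:
  A: 1 (length 1)
  B: 00 (length 2)
  C: 010 (length 3)
  D: 011 (length 3)
Average length = Σ p(s) × length(s) = 1.6875 bits


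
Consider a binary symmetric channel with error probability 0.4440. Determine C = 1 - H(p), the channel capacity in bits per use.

For BSC with error probability p:
C = 1 - H(p) where H(p) is binary entropy
H(0.4440) = -0.4440 × log₂(0.4440) - 0.5560 × log₂(0.5560)
H(p) = 0.9909
C = 1 - 0.9909 = 0.0091 bits/use


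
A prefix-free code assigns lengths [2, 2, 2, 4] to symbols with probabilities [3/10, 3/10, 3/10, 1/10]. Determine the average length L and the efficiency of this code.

Average length L = Σ p_i × l_i = 2.2000 bits
Entropy H = 1.8955 bits
Efficiency η = H/L × 100% = 86.16%


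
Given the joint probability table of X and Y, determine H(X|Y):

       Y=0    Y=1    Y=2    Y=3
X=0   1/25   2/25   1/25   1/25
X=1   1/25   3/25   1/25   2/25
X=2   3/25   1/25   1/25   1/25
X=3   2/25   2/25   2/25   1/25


H(X|Y) = Σ_y p(y) H(X|Y=y)
  p(Y=0) = 7/25, H(X|Y=0) = 1.8424
  p(Y=1) = 8/25, H(X|Y=1) = 1.9056
  p(Y=2) = 1/5, H(X|Y=2) = 1.9219
  p(Y=3) = 1/5, H(X|Y=3) = 1.9219
H(X|Y) = 0.2800×1.8424 + 0.3200×1.9056 + 0.2000×1.9219 + 0.2000×1.9219 = 1.8944 bits


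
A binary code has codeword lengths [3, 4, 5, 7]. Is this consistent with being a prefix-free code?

Kraft inequality: Σ 2^(-l_i) ≤ 1 for prefix-free code
Calculating: 2^(-3) + 2^(-4) + 2^(-5) + 2^(-7)
= 0.125 + 0.0625 + 0.03125 + 0.0078125
= 0.2266
Since 0.2266 ≤ 1, prefix-free code exists


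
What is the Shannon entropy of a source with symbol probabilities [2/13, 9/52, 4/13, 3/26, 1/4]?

H(X) = -Σ p(x) log₂ p(x)
  -2/13 × log₂(2/13) = 0.4155
  -9/52 × log₂(9/52) = 0.4380
  -4/13 × log₂(4/13) = 0.5232
  -3/26 × log₂(3/26) = 0.3595
  -1/4 × log₂(1/4) = 0.5000
H(X) = 2.2361 bits


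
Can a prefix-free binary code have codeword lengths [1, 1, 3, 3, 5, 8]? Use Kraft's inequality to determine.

Kraft inequality: Σ 2^(-l_i) ≤ 1 for prefix-free code
Calculating: 2^(-1) + 2^(-1) + 2^(-3) + 2^(-3) + 2^(-5) + 2^(-8)
= 0.5 + 0.5 + 0.125 + 0.125 + 0.03125 + 0.00390625
= 1.2852
Since 1.2852 > 1, prefix-free code does not exist


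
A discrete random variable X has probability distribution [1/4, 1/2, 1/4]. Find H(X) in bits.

H(X) = -Σ p(x) log₂ p(x)
  -1/4 × log₂(1/4) = 0.5000
  -1/2 × log₂(1/2) = 0.5000
  -1/4 × log₂(1/4) = 0.5000
H(X) = 1.5000 bits


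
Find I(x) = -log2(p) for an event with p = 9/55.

Information content I(x) = -log₂(p(x))
I = -log₂(9/55) = -log₂(0.1636)
I = 2.6114 bits


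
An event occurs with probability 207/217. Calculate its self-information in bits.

Information content I(x) = -log₂(p(x))
I = -log₂(207/217) = -log₂(0.9539)
I = 0.0681 bits


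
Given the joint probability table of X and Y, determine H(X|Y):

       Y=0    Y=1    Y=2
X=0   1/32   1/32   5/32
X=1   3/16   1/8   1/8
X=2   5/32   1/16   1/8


H(X|Y) = Σ_y p(y) H(X|Y=y)
  p(Y=0) = 3/8, H(X|Y=0) = 1.3250
  p(Y=1) = 7/32, H(X|Y=1) = 1.3788
  p(Y=2) = 13/32, H(X|Y=2) = 1.5766
H(X|Y) = 0.3750×1.3250 + 0.2188×1.3788 + 0.4062×1.5766 = 1.4390 bits


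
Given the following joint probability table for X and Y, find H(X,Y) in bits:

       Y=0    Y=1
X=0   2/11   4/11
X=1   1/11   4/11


H(X,Y) = -Σ p(x,y) log₂ p(x,y)
  p(0,0)=2/11: -0.1818 × log₂(0.1818) = 0.4472
  p(0,1)=4/11: -0.3636 × log₂(0.3636) = 0.5307
  p(1,0)=1/11: -0.0909 × log₂(0.0909) = 0.3145
  p(1,1)=4/11: -0.3636 × log₂(0.3636) = 0.5307
H(X,Y) = 1.8231 bits


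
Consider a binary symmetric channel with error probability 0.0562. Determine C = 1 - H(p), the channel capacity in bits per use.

For BSC with error probability p:
C = 1 - H(p) where H(p) is binary entropy
H(0.0562) = -0.0562 × log₂(0.0562) - 0.9438 × log₂(0.9438)
H(p) = 0.3122
C = 1 - 0.3122 = 0.6878 bits/use


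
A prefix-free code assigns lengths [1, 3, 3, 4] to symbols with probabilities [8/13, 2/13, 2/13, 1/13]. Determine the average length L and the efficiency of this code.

Average length L = Σ p_i × l_i = 1.8462 bits
Entropy H = 1.5466 bits
Efficiency η = H/L × 100% = 83.77%


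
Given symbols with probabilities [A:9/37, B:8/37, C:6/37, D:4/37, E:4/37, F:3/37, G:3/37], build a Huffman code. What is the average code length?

Huffman tree construction:
Combine smallest probabilities repeatedly
Resulting codes:
  A: 10 (length 2)
  B: 00 (length 2)
  C: 110 (length 3)
  D: 010 (length 3)
  E: 011 (length 3)
  F: 1110 (length 4)
  G: 1111 (length 4)
Average length = Σ p(s) × length(s) = 2.7027 bits


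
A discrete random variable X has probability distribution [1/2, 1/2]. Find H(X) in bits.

H(X) = -Σ p(x) log₂ p(x)
  -1/2 × log₂(1/2) = 0.5000
  -1/2 × log₂(1/2) = 0.5000
H(X) = 1.0000 bits


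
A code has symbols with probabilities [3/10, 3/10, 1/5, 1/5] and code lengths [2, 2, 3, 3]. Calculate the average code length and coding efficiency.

Average length L = Σ p_i × l_i = 2.4000 bits
Entropy H = 1.9710 bits
Efficiency η = H/L × 100% = 82.12%


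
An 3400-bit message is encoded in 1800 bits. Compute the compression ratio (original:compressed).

Compression ratio = Original / Compressed
= 3400 / 1800 = 1.89:1


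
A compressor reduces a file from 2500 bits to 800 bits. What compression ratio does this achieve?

Compression ratio = Original / Compressed
= 2500 / 800 = 3.12:1


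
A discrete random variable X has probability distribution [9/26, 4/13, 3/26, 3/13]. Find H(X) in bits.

H(X) = -Σ p(x) log₂ p(x)
  -9/26 × log₂(9/26) = 0.5298
  -4/13 × log₂(4/13) = 0.5232
  -3/26 × log₂(3/26) = 0.3595
  -3/13 × log₂(3/13) = 0.4882
H(X) = 1.9007 bits


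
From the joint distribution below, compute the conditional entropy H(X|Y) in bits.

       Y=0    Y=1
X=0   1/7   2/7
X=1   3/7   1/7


H(X|Y) = Σ_y p(y) H(X|Y=y)
  p(Y=0) = 4/7, H(X|Y=0) = 0.8113
  p(Y=1) = 3/7, H(X|Y=1) = 0.9183
H(X|Y) = 0.5714×0.8113 + 0.4286×0.9183 = 0.8571 bits


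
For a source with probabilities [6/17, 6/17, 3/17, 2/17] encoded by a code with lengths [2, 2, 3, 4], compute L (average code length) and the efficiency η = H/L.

Average length L = Σ p_i × l_i = 2.4118 bits
Entropy H = 1.8654 bits
Efficiency η = H/L × 100% = 77.35%


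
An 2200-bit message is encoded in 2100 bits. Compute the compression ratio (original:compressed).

Compression ratio = Original / Compressed
= 2200 / 2100 = 1.05:1


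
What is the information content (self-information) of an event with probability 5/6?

Information content I(x) = -log₂(p(x))
I = -log₂(5/6) = -log₂(0.8333)
I = 0.2630 bits


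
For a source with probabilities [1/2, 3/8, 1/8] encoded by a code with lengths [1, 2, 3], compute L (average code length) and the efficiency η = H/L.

Average length L = Σ p_i × l_i = 1.6250 bits
Entropy H = 1.4056 bits
Efficiency η = H/L × 100% = 86.50%


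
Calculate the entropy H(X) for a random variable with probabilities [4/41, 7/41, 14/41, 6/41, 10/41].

H(X) = -Σ p(x) log₂ p(x)
  -4/41 × log₂(4/41) = 0.3276
  -7/41 × log₂(7/41) = 0.4354
  -14/41 × log₂(14/41) = 0.5293
  -6/41 × log₂(6/41) = 0.4057
  -10/41 × log₂(10/41) = 0.4965
H(X) = 2.1945 bits


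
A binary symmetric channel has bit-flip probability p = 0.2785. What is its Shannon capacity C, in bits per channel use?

For BSC with error probability p:
C = 1 - H(p) where H(p) is binary entropy
H(0.2785) = -0.2785 × log₂(0.2785) - 0.7215 × log₂(0.7215)
H(p) = 0.8534
C = 1 - 0.8534 = 0.1466 bits/use


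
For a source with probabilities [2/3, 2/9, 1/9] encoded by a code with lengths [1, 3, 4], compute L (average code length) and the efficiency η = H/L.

Average length L = Σ p_i × l_i = 1.7778 bits
Entropy H = 1.2244 bits
Efficiency η = H/L × 100% = 68.87%


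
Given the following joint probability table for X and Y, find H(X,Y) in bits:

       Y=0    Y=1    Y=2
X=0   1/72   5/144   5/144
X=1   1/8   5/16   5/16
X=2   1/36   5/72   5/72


H(X,Y) = -Σ p(x,y) log₂ p(x,y)
  p(0,0)=1/72: -0.0139 × log₂(0.0139) = 0.0857
  p(0,1)=5/144: -0.0347 × log₂(0.0347) = 0.1683
  p(0,2)=5/144: -0.0347 × log₂(0.0347) = 0.1683
  p(1,0)=1/8: -0.1250 × log₂(0.1250) = 0.3750
  p(1,1)=5/16: -0.3125 × log₂(0.3125) = 0.5244
  p(1,2)=5/16: -0.3125 × log₂(0.3125) = 0.5244
  p(2,0)=1/36: -0.0278 × log₂(0.0278) = 0.1436
  p(2,1)=5/72: -0.0694 × log₂(0.0694) = 0.2672
  p(2,2)=5/72: -0.0694 × log₂(0.0694) = 0.2672
H(X,Y) = 2.5242 bits


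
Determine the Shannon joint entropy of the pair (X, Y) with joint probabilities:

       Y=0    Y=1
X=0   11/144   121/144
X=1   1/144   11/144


H(X,Y) = -Σ p(x,y) log₂ p(x,y)
  p(0,0)=11/144: -0.0764 × log₂(0.0764) = 0.2834
  p(0,1)=121/144: -0.8403 × log₂(0.8403) = 0.2110
  p(1,0)=1/144: -0.0069 × log₂(0.0069) = 0.0498
  p(1,1)=11/144: -0.0764 × log₂(0.0764) = 0.2834
H(X,Y) = 0.8276 bits


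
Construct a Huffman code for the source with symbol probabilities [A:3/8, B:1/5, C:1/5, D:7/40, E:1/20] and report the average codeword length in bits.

Huffman tree construction:
Combine smallest probabilities repeatedly
Resulting codes:
  A: 11 (length 2)
  B: 00 (length 2)
  C: 01 (length 2)
  D: 101 (length 3)
  E: 100 (length 3)
Average length = Σ p(s) × length(s) = 2.2250 bits


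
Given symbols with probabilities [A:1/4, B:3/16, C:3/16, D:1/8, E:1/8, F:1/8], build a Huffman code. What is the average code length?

Huffman tree construction:
Combine smallest probabilities repeatedly
Resulting codes:
  A: 01 (length 2)
  B: 111 (length 3)
  C: 00 (length 2)
  D: 100 (length 3)
  E: 101 (length 3)
  F: 110 (length 3)
Average length = Σ p(s) × length(s) = 2.5625 bits


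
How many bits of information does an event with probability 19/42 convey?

Information content I(x) = -log₂(p(x))
I = -log₂(19/42) = -log₂(0.4524)
I = 1.1444 bits


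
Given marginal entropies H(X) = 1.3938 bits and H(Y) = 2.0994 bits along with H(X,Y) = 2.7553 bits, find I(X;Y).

I(X;Y) = H(X) + H(Y) - H(X,Y)
I(X;Y) = 1.3938 + 2.0994 - 2.7553 = 0.7379 bits


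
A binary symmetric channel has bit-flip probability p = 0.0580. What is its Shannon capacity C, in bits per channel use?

For BSC with error probability p:
C = 1 - H(p) where H(p) is binary entropy
H(0.0580) = -0.0580 × log₂(0.0580) - 0.9420 × log₂(0.9420)
H(p) = 0.3195
C = 1 - 0.3195 = 0.6805 bits/use


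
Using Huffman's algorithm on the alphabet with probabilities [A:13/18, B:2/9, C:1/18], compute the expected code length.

Huffman tree construction:
Combine smallest probabilities repeatedly
Resulting codes:
  A: 1 (length 1)
  B: 01 (length 2)
  C: 00 (length 2)
Average length = Σ p(s) × length(s) = 1.2778 bits


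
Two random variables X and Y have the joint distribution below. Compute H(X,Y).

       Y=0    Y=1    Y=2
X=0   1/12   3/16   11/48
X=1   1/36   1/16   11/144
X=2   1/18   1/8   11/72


H(X,Y) = -Σ p(x,y) log₂ p(x,y)
  p(0,0)=1/12: -0.0833 × log₂(0.0833) = 0.2987
  p(0,1)=3/16: -0.1875 × log₂(0.1875) = 0.4528
  p(0,2)=11/48: -0.2292 × log₂(0.2292) = 0.4871
  p(1,0)=1/36: -0.0278 × log₂(0.0278) = 0.1436
  p(1,1)=1/16: -0.0625 × log₂(0.0625) = 0.2500
  p(1,2)=11/144: -0.0764 × log₂(0.0764) = 0.2834
  p(2,0)=1/18: -0.0556 × log₂(0.0556) = 0.2317
  p(2,1)=1/8: -0.1250 × log₂(0.1250) = 0.3750
  p(2,2)=11/72: -0.1528 × log₂(0.1528) = 0.4141
H(X,Y) = 2.9365 bits


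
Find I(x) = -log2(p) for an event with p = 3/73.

Information content I(x) = -log₂(p(x))
I = -log₂(3/73) = -log₂(0.0411)
I = 4.6049 bits


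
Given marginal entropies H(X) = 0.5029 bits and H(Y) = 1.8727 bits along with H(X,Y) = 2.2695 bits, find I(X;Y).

I(X;Y) = H(X) + H(Y) - H(X,Y)
I(X;Y) = 0.5029 + 1.8727 - 2.2695 = 0.1061 bits


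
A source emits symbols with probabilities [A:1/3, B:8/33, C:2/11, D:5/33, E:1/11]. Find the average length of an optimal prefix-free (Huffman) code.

Huffman tree construction:
Combine smallest probabilities repeatedly
Resulting codes:
  A: 11 (length 2)
  B: 01 (length 2)
  C: 00 (length 2)
  D: 101 (length 3)
  E: 100 (length 3)
Average length = Σ p(s) × length(s) = 2.2424 bits


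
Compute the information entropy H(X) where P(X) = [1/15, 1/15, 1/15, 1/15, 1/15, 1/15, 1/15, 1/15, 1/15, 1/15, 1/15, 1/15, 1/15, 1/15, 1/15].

H(X) = -Σ p(x) log₂ p(x)
  -1/15 × log₂(1/15) = 0.2605
  -1/15 × log₂(1/15) = 0.2605
  -1/15 × log₂(1/15) = 0.2605
  -1/15 × log₂(1/15) = 0.2605
  -1/15 × log₂(1/15) = 0.2605
  -1/15 × log₂(1/15) = 0.2605
  -1/15 × log₂(1/15) = 0.2605
  -1/15 × log₂(1/15) = 0.2605
  -1/15 × log₂(1/15) = 0.2605
  -1/15 × log₂(1/15) = 0.2605
  -1/15 × log₂(1/15) = 0.2605
  -1/15 × log₂(1/15) = 0.2605
  -1/15 × log₂(1/15) = 0.2605
  -1/15 × log₂(1/15) = 0.2605
  -1/15 × log₂(1/15) = 0.2605
H(X) = 3.9069 bits


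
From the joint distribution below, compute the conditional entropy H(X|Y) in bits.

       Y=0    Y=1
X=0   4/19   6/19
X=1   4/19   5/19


H(X|Y) = Σ_y p(y) H(X|Y=y)
  p(Y=0) = 8/19, H(X|Y=0) = 1.0000
  p(Y=1) = 11/19, H(X|Y=1) = 0.9940
H(X|Y) = 0.4211×1.0000 + 0.5789×0.9940 = 0.9965 bits


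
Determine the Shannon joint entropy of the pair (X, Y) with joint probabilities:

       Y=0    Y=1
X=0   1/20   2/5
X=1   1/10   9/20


H(X,Y) = -Σ p(x,y) log₂ p(x,y)
  p(0,0)=1/20: -0.0500 × log₂(0.0500) = 0.2161
  p(0,1)=2/5: -0.4000 × log₂(0.4000) = 0.5288
  p(1,0)=1/10: -0.1000 × log₂(0.1000) = 0.3322
  p(1,1)=9/20: -0.4500 × log₂(0.4500) = 0.5184
H(X,Y) = 1.5955 bits


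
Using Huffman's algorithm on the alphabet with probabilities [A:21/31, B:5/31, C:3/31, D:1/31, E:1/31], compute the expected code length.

Huffman tree construction:
Combine smallest probabilities repeatedly
Resulting codes:
  A: 1 (length 1)
  B: 00 (length 2)
  C: 011 (length 3)
  D: 0100 (length 4)
  E: 0101 (length 4)
Average length = Σ p(s) × length(s) = 1.5484 bits


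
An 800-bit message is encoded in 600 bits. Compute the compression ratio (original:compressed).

Compression ratio = Original / Compressed
= 800 / 600 = 1.33:1


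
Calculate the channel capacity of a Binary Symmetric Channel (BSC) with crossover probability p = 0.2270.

For BSC with error probability p:
C = 1 - H(p) where H(p) is binary entropy
H(0.2270) = -0.2270 × log₂(0.2270) - 0.7730 × log₂(0.7730)
H(p) = 0.7727
C = 1 - 0.7727 = 0.2273 bits/use


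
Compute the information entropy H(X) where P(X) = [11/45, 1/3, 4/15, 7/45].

H(X) = -Σ p(x) log₂ p(x)
  -11/45 × log₂(11/45) = 0.4968
  -1/3 × log₂(1/3) = 0.5283
  -4/15 × log₂(4/15) = 0.5085
  -7/45 × log₂(7/45) = 0.4176
H(X) = 1.9512 bits


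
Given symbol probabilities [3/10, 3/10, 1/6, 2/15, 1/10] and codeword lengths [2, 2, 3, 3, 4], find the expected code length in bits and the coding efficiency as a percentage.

Average length L = Σ p_i × l_i = 2.5000 bits
Entropy H = 2.1928 bits
Efficiency η = H/L × 100% = 87.71%


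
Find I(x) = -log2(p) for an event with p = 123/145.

Information content I(x) = -log₂(p(x))
I = -log₂(123/145) = -log₂(0.8483)
I = 0.2374 bits


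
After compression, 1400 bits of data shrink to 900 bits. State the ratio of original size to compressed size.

Compression ratio = Original / Compressed
= 1400 / 900 = 1.56:1


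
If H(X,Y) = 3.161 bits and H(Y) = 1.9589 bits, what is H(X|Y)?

Chain rule: H(X,Y) = H(X|Y) + H(Y)
H(X|Y) = H(X,Y) - H(Y) = 3.161 - 1.9589 = 1.2021 bits


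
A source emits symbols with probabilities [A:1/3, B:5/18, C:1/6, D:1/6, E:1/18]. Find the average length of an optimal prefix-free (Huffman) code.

Huffman tree construction:
Combine smallest probabilities repeatedly
Resulting codes:
  A: 11 (length 2)
  B: 10 (length 2)
  C: 011 (length 3)
  D: 00 (length 2)
  E: 010 (length 3)
Average length = Σ p(s) × length(s) = 2.2222 bits


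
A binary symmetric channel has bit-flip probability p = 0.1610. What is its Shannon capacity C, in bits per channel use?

For BSC with error probability p:
C = 1 - H(p) where H(p) is binary entropy
H(0.1610) = -0.1610 × log₂(0.1610) - 0.8390 × log₂(0.8390)
H(p) = 0.6367
C = 1 - 0.6367 = 0.3633 bits/use


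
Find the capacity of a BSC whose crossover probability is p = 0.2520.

For BSC with error probability p:
C = 1 - H(p) where H(p) is binary entropy
H(0.2520) = -0.2520 × log₂(0.2520) - 0.7480 × log₂(0.7480)
H(p) = 0.8144
C = 1 - 0.8144 = 0.1856 bits/use


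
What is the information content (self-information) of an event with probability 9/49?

Information content I(x) = -log₂(p(x))
I = -log₂(9/49) = -log₂(0.1837)
I = 2.4448 bits


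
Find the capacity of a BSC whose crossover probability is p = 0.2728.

For BSC with error probability p:
C = 1 - H(p) where H(p) is binary entropy
H(0.2728) = -0.2728 × log₂(0.2728) - 0.7272 × log₂(0.7272)
H(p) = 0.8455
C = 1 - 0.8455 = 0.1545 bits/use


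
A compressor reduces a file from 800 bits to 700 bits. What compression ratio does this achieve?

Compression ratio = Original / Compressed
= 800 / 700 = 1.14:1


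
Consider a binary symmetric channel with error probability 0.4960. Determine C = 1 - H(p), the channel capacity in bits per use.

For BSC with error probability p:
C = 1 - H(p) where H(p) is binary entropy
H(0.4960) = -0.4960 × log₂(0.4960) - 0.5040 × log₂(0.5040)
H(p) = 1.0000
C = 1 - 1.0000 = 0.0000 bits/use


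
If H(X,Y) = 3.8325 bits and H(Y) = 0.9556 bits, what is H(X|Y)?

Chain rule: H(X,Y) = H(X|Y) + H(Y)
H(X|Y) = H(X,Y) - H(Y) = 3.8325 - 0.9556 = 2.8769 bits


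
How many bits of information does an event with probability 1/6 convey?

Information content I(x) = -log₂(p(x))
I = -log₂(1/6) = -log₂(0.1667)
I = 2.5850 bits


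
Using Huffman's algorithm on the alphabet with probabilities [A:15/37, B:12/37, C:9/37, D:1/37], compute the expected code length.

Huffman tree construction:
Combine smallest probabilities repeatedly
Resulting codes:
  A: 0 (length 1)
  B: 11 (length 2)
  C: 101 (length 3)
  D: 100 (length 3)
Average length = Σ p(s) × length(s) = 1.8649 bits


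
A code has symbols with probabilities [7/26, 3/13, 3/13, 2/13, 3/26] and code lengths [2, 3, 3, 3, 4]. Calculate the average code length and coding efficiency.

Average length L = Σ p_i × l_i = 2.8462 bits
Entropy H = 2.2610 bits
Efficiency η = H/L × 100% = 79.44%


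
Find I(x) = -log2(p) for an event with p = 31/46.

Information content I(x) = -log₂(p(x))
I = -log₂(31/46) = -log₂(0.6739)
I = 0.5694 bits


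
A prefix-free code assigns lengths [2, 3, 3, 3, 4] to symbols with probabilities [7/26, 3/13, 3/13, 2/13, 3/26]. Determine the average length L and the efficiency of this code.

Average length L = Σ p_i × l_i = 2.8462 bits
Entropy H = 2.2610 bits
Efficiency η = H/L × 100% = 79.44%


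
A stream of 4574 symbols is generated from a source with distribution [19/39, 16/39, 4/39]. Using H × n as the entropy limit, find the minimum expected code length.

Entropy H = 1.3697 bits/symbol
Minimum bits = H × n = 1.3697 × 4574
= 6265.21 bits


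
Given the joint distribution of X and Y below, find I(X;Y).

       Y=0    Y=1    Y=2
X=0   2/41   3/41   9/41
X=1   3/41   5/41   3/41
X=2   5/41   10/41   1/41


H(X) = 1.5684, H(Y) = 1.5433, H(X,Y) = 2.8885
I(X;Y) = H(X) + H(Y) - H(X,Y) = 0.2232 bits


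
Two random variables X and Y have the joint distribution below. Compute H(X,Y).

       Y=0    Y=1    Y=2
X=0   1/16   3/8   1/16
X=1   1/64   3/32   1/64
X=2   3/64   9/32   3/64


H(X,Y) = -Σ p(x,y) log₂ p(x,y)
  p(0,0)=1/16: -0.0625 × log₂(0.0625) = 0.2500
  p(0,1)=3/8: -0.3750 × log₂(0.3750) = 0.5306
  p(0,2)=1/16: -0.0625 × log₂(0.0625) = 0.2500
  p(1,0)=1/64: -0.0156 × log₂(0.0156) = 0.0938
  p(1,1)=3/32: -0.0938 × log₂(0.0938) = 0.3202
  p(1,2)=1/64: -0.0156 × log₂(0.0156) = 0.0938
  p(2,0)=3/64: -0.0469 × log₂(0.0469) = 0.2070
  p(2,1)=9/32: -0.2812 × log₂(0.2812) = 0.5147
  p(2,2)=3/64: -0.0469 × log₂(0.0469) = 0.2070
H(X,Y) = 2.4669 bits


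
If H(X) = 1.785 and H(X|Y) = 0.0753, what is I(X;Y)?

I(X;Y) = H(X) - H(X|Y)
I(X;Y) = 1.785 - 0.0753 = 1.7097 bits


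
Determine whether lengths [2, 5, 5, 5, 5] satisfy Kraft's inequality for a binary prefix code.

Kraft inequality: Σ 2^(-l_i) ≤ 1 for prefix-free code
Calculating: 2^(-2) + 2^(-5) + 2^(-5) + 2^(-5) + 2^(-5)
= 0.25 + 0.03125 + 0.03125 + 0.03125 + 0.03125
= 0.3750
Since 0.3750 ≤ 1, prefix-free code exists


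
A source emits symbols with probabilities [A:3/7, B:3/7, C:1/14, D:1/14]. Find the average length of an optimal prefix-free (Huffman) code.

Huffman tree construction:
Combine smallest probabilities repeatedly
Resulting codes:
  A: 11 (length 2)
  B: 0 (length 1)
  C: 100 (length 3)
  D: 101 (length 3)
Average length = Σ p(s) × length(s) = 1.7143 bits


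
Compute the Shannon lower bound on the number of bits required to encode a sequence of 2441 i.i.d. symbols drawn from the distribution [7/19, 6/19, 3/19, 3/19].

Entropy H = 1.8968 bits/symbol
Minimum bits = H × n = 1.8968 × 2441
= 4630.14 bits


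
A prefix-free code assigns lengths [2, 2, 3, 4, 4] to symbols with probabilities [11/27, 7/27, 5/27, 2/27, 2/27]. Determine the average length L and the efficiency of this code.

Average length L = Σ p_i × l_i = 2.4815 bits
Entropy H = 2.0395 bits
Efficiency η = H/L × 100% = 82.19%


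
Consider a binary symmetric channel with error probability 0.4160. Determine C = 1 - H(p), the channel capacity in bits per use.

For BSC with error probability p:
C = 1 - H(p) where H(p) is binary entropy
H(0.4160) = -0.4160 × log₂(0.4160) - 0.5840 × log₂(0.5840)
H(p) = 0.9795
C = 1 - 0.9795 = 0.0205 bits/use


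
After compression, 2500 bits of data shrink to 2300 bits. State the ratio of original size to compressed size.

Compression ratio = Original / Compressed
= 2500 / 2300 = 1.09:1


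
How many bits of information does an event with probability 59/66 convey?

Information content I(x) = -log₂(p(x))
I = -log₂(59/66) = -log₂(0.8939)
I = 0.1618 bits


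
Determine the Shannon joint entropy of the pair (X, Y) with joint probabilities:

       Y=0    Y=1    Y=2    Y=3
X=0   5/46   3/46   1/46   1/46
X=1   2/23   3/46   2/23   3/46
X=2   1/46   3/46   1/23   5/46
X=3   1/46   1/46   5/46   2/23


H(X,Y) = -Σ p(x,y) log₂ p(x,y)
  p(0,0)=5/46: -0.1087 × log₂(0.1087) = 0.3480
  p(0,1)=3/46: -0.0652 × log₂(0.0652) = 0.2569
  p(0,2)=1/46: -0.0217 × log₂(0.0217) = 0.1201
  p(0,3)=1/46: -0.0217 × log₂(0.0217) = 0.1201
  p(1,0)=2/23: -0.0870 × log₂(0.0870) = 0.3064
  p(1,1)=3/46: -0.0652 × log₂(0.0652) = 0.2569
  p(1,2)=2/23: -0.0870 × log₂(0.0870) = 0.3064
  p(1,3)=3/46: -0.0652 × log₂(0.0652) = 0.2569
  p(2,0)=1/46: -0.0217 × log₂(0.0217) = 0.1201
  p(2,1)=3/46: -0.0652 × log₂(0.0652) = 0.2569
  p(2,2)=1/23: -0.0435 × log₂(0.0435) = 0.1967
  p(2,3)=5/46: -0.1087 × log₂(0.1087) = 0.3480
  p(3,0)=1/46: -0.0217 × log₂(0.0217) = 0.1201
  p(3,1)=1/46: -0.0217 × log₂(0.0217) = 0.1201
  p(3,2)=5/46: -0.1087 × log₂(0.1087) = 0.3480
  p(3,3)=2/23: -0.0870 × log₂(0.0870) = 0.3064
H(X,Y) = 3.7877 bits


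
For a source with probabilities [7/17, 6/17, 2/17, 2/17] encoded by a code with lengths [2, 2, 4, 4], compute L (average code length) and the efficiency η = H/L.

Average length L = Σ p_i × l_i = 2.4706 bits
Entropy H = 1.7839 bits
Efficiency η = H/L × 100% = 72.20%


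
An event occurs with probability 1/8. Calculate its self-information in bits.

Information content I(x) = -log₂(p(x))
I = -log₂(1/8) = -log₂(0.1250)
I = 3.0000 bits


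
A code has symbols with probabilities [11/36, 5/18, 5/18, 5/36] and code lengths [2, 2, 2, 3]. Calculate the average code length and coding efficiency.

Average length L = Σ p_i × l_i = 2.1389 bits
Entropy H = 1.9449 bits
Efficiency η = H/L × 100% = 90.93%


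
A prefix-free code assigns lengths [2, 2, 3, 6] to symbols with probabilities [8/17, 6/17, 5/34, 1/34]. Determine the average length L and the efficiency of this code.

Average length L = Σ p_i × l_i = 2.2647 bits
Entropy H = 1.5984 bits
Efficiency η = H/L × 100% = 70.58%


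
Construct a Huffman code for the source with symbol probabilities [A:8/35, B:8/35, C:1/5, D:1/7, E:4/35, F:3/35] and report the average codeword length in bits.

Huffman tree construction:
Combine smallest probabilities repeatedly
Resulting codes:
  A: 01 (length 2)
  B: 10 (length 2)
  C: 111 (length 3)
  D: 110 (length 3)
  E: 001 (length 3)
  F: 000 (length 3)
Average length = Σ p(s) × length(s) = 2.5429 bits


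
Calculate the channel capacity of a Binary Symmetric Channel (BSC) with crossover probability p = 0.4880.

For BSC with error probability p:
C = 1 - H(p) where H(p) is binary entropy
H(0.4880) = -0.4880 × log₂(0.4880) - 0.5120 × log₂(0.5120)
H(p) = 0.9996
C = 1 - 0.9996 = 0.0004 bits/use


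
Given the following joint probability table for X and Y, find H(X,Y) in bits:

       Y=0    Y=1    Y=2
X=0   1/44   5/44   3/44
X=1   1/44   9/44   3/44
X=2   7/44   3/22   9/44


H(X,Y) = -Σ p(x,y) log₂ p(x,y)
  p(0,0)=1/44: -0.0227 × log₂(0.0227) = 0.1241
  p(0,1)=5/44: -0.1136 × log₂(0.1136) = 0.3565
  p(0,2)=3/44: -0.0682 × log₂(0.0682) = 0.2642
  p(1,0)=1/44: -0.0227 × log₂(0.0227) = 0.1241
  p(1,1)=9/44: -0.2045 × log₂(0.2045) = 0.4683
  p(1,2)=3/44: -0.0682 × log₂(0.0682) = 0.2642
  p(2,0)=7/44: -0.1591 × log₂(0.1591) = 0.4219
  p(2,1)=3/22: -0.1364 × log₂(0.1364) = 0.3920
  p(2,2)=9/44: -0.2045 × log₂(0.2045) = 0.4683
H(X,Y) = 2.8835 bits


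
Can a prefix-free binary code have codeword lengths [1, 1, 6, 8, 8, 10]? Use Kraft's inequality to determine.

Kraft inequality: Σ 2^(-l_i) ≤ 1 for prefix-free code
Calculating: 2^(-1) + 2^(-1) + 2^(-6) + 2^(-8) + 2^(-8) + 2^(-10)
= 0.5 + 0.5 + 0.015625 + 0.00390625 + 0.00390625 + 0.0009765625
= 1.0244
Since 1.0244 > 1, prefix-free code does not exist


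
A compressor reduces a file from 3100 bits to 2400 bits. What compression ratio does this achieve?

Compression ratio = Original / Compressed
= 3100 / 2400 = 1.29:1


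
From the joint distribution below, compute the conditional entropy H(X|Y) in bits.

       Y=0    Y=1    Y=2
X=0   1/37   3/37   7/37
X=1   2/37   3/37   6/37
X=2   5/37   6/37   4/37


H(X|Y) = Σ_y p(y) H(X|Y=y)
  p(Y=0) = 8/37, H(X|Y=0) = 1.2988
  p(Y=1) = 12/37, H(X|Y=1) = 1.5000
  p(Y=2) = 17/37, H(X|Y=2) = 1.5486
H(X|Y) = 0.2162×1.2988 + 0.3243×1.5000 + 0.4595×1.5486 = 1.4788 bits


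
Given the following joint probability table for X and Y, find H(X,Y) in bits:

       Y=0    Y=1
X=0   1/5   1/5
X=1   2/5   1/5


H(X,Y) = -Σ p(x,y) log₂ p(x,y)
  p(0,0)=1/5: -0.2000 × log₂(0.2000) = 0.4644
  p(0,1)=1/5: -0.2000 × log₂(0.2000) = 0.4644
  p(1,0)=2/5: -0.4000 × log₂(0.4000) = 0.5288
  p(1,1)=1/5: -0.2000 × log₂(0.2000) = 0.4644
H(X,Y) = 1.9219 bits


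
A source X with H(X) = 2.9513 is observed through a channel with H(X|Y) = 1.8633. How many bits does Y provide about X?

I(X;Y) = H(X) - H(X|Y)
I(X;Y) = 2.9513 - 1.8633 = 1.088 bits


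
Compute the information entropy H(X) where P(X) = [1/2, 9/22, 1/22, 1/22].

H(X) = -Σ p(x) log₂ p(x)
  -1/2 × log₂(1/2) = 0.5000
  -9/22 × log₂(9/22) = 0.5275
  -1/22 × log₂(1/22) = 0.2027
  -1/22 × log₂(1/22) = 0.2027
H(X) = 1.4329 bits


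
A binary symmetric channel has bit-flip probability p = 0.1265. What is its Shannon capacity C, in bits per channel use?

For BSC with error probability p:
C = 1 - H(p) where H(p) is binary entropy
H(0.1265) = -0.1265 × log₂(0.1265) - 0.8735 × log₂(0.8735)
H(p) = 0.5478
C = 1 - 0.5478 = 0.4522 bits/use


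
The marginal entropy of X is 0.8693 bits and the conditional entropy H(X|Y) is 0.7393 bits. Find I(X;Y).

I(X;Y) = H(X) - H(X|Y)
I(X;Y) = 0.8693 - 0.7393 = 0.13 bits


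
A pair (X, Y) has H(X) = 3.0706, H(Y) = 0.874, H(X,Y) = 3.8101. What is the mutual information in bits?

I(X;Y) = H(X) + H(Y) - H(X,Y)
I(X;Y) = 3.0706 + 0.874 - 3.8101 = 0.1345 bits


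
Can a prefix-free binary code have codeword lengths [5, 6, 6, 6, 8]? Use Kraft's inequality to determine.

Kraft inequality: Σ 2^(-l_i) ≤ 1 for prefix-free code
Calculating: 2^(-5) + 2^(-6) + 2^(-6) + 2^(-6) + 2^(-8)
= 0.03125 + 0.015625 + 0.015625 + 0.015625 + 0.00390625
= 0.0820
Since 0.0820 ≤ 1, prefix-free code exists


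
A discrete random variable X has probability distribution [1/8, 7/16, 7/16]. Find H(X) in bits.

H(X) = -Σ p(x) log₂ p(x)
  -1/8 × log₂(1/8) = 0.3750
  -7/16 × log₂(7/16) = 0.5218
  -7/16 × log₂(7/16) = 0.5218
H(X) = 1.4186 bits


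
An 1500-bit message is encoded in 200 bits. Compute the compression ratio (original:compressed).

Compression ratio = Original / Compressed
= 1500 / 200 = 7.50:1


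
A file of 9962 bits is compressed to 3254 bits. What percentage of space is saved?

Space savings = (1 - Compressed/Original) × 100%
= (1 - 3254/9962) × 100%
= 67.34%


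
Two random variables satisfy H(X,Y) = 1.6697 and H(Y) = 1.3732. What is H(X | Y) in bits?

Chain rule: H(X,Y) = H(X|Y) + H(Y)
H(X|Y) = H(X,Y) - H(Y) = 1.6697 - 1.3732 = 0.2965 bits


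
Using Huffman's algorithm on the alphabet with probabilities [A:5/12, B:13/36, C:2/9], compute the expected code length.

Huffman tree construction:
Combine smallest probabilities repeatedly
Resulting codes:
  A: 0 (length 1)
  B: 11 (length 2)
  C: 10 (length 2)
Average length = Σ p(s) × length(s) = 1.5833 bits


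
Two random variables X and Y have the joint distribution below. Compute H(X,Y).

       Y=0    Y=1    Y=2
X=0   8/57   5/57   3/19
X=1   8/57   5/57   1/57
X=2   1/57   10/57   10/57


H(X,Y) = -Σ p(x,y) log₂ p(x,y)
  p(0,0)=8/57: -0.1404 × log₂(0.1404) = 0.3976
  p(0,1)=5/57: -0.0877 × log₂(0.0877) = 0.3080
  p(0,2)=3/19: -0.1579 × log₂(0.1579) = 0.4205
  p(1,0)=8/57: -0.1404 × log₂(0.1404) = 0.3976
  p(1,1)=5/57: -0.0877 × log₂(0.0877) = 0.3080
  p(1,2)=1/57: -0.0175 × log₂(0.0175) = 0.1023
  p(2,0)=1/57: -0.0175 × log₂(0.0175) = 0.1023
  p(2,1)=10/57: -0.1754 × log₂(0.1754) = 0.4405
  p(2,2)=10/57: -0.1754 × log₂(0.1754) = 0.4405
H(X,Y) = 2.9173 bits


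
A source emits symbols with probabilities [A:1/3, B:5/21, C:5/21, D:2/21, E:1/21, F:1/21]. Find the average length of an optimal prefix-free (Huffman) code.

Huffman tree construction:
Combine smallest probabilities repeatedly
Resulting codes:
  A: 11 (length 2)
  B: 01 (length 2)
  C: 10 (length 2)
  D: 000 (length 3)
  E: 0010 (length 4)
  F: 0011 (length 4)
Average length = Σ p(s) × length(s) = 2.2857 bits


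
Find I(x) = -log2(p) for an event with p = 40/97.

Information content I(x) = -log₂(p(x))
I = -log₂(40/97) = -log₂(0.4124)
I = 1.2780 bits


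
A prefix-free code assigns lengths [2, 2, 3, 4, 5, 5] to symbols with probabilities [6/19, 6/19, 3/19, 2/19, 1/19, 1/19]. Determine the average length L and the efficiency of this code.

Average length L = Σ p_i × l_i = 2.6842 bits
Entropy H = 2.2598 bits
Efficiency η = H/L × 100% = 84.19%


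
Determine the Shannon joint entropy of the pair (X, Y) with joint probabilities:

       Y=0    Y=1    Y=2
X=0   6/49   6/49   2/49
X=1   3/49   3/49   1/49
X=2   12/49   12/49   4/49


H(X,Y) = -Σ p(x,y) log₂ p(x,y)
  p(0,0)=6/49: -0.1224 × log₂(0.1224) = 0.3710
  p(0,1)=6/49: -0.1224 × log₂(0.1224) = 0.3710
  p(0,2)=2/49: -0.0408 × log₂(0.0408) = 0.1884
  p(1,0)=3/49: -0.0612 × log₂(0.0612) = 0.2467
  p(1,1)=3/49: -0.0612 × log₂(0.0612) = 0.2467
  p(1,2)=1/49: -0.0204 × log₂(0.0204) = 0.1146
  p(2,0)=12/49: -0.2449 × log₂(0.2449) = 0.4971
  p(2,1)=12/49: -0.2449 × log₂(0.2449) = 0.4971
  p(2,2)=4/49: -0.0816 × log₂(0.0816) = 0.2951
H(X,Y) = 2.8276 bits


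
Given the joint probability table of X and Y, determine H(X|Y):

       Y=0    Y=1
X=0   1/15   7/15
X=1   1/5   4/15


H(X|Y) = Σ_y p(y) H(X|Y=y)
  p(Y=0) = 4/15, H(X|Y=0) = 0.8113
  p(Y=1) = 11/15, H(X|Y=1) = 0.9457
H(X|Y) = 0.2667×0.8113 + 0.7333×0.9457 = 0.9098 bits


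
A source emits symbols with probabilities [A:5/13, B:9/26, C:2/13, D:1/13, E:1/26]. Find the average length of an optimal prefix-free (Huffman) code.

Huffman tree construction:
Combine smallest probabilities repeatedly
Resulting codes:
  A: 0 (length 1)
  B: 11 (length 2)
  C: 101 (length 3)
  D: 1001 (length 4)
  E: 1000 (length 4)
Average length = Σ p(s) × length(s) = 2.0000 bits


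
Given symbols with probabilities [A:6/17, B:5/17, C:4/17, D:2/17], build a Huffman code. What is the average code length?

Huffman tree construction:
Combine smallest probabilities repeatedly
Resulting codes:
  A: 11 (length 2)
  B: 10 (length 2)
  C: 01 (length 2)
  D: 00 (length 2)
Average length = Σ p(s) × length(s) = 2.0000 bits


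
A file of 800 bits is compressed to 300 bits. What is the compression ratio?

Compression ratio = Original / Compressed
= 800 / 300 = 2.67:1


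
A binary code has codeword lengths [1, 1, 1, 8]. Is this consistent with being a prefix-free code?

Kraft inequality: Σ 2^(-l_i) ≤ 1 for prefix-free code
Calculating: 2^(-1) + 2^(-1) + 2^(-1) + 2^(-8)
= 0.5 + 0.5 + 0.5 + 0.00390625
= 1.5039
Since 1.5039 > 1, prefix-free code does not exist


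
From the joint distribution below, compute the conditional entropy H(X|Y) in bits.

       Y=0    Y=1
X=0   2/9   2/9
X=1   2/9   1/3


H(X|Y) = Σ_y p(y) H(X|Y=y)
  p(Y=0) = 4/9, H(X|Y=0) = 1.0000
  p(Y=1) = 5/9, H(X|Y=1) = 0.9710
H(X|Y) = 0.4444×1.0000 + 0.5556×0.9710 = 0.9839 bits


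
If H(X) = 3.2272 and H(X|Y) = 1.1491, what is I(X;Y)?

I(X;Y) = H(X) - H(X|Y)
I(X;Y) = 3.2272 - 1.1491 = 2.0781 bits


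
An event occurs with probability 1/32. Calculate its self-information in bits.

Information content I(x) = -log₂(p(x))
I = -log₂(1/32) = -log₂(0.0312)
I = 5.0000 bits


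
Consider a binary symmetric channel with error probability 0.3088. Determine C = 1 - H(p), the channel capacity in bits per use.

For BSC with error probability p:
C = 1 - H(p) where H(p) is binary entropy
H(0.3088) = -0.3088 × log₂(0.3088) - 0.6912 × log₂(0.6912)
H(p) = 0.8918
C = 1 - 0.8918 = 0.1082 bits/use


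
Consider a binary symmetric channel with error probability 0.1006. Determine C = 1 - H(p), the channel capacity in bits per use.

For BSC with error probability p:
C = 1 - H(p) where H(p) is binary entropy
H(0.1006) = -0.1006 × log₂(0.1006) - 0.8994 × log₂(0.8994)
H(p) = 0.4709
C = 1 - 0.4709 = 0.5291 bits/use


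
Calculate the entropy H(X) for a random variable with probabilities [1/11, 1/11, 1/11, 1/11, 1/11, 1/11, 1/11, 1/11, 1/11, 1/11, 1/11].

H(X) = -Σ p(x) log₂ p(x)
  -1/11 × log₂(1/11) = 0.3145
  -1/11 × log₂(1/11) = 0.3145
  -1/11 × log₂(1/11) = 0.3145
  -1/11 × log₂(1/11) = 0.3145
  -1/11 × log₂(1/11) = 0.3145
  -1/11 × log₂(1/11) = 0.3145
  -1/11 × log₂(1/11) = 0.3145
  -1/11 × log₂(1/11) = 0.3145
  -1/11 × log₂(1/11) = 0.3145
  -1/11 × log₂(1/11) = 0.3145
  -1/11 × log₂(1/11) = 0.3145
H(X) = 3.4594 bits


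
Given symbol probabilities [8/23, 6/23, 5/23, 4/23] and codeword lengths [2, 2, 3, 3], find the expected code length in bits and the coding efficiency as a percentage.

Average length L = Σ p_i × l_i = 2.3913 bits
Entropy H = 1.9532 bits
Efficiency η = H/L × 100% = 81.68%


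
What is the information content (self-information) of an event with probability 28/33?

Information content I(x) = -log₂(p(x))
I = -log₂(28/33) = -log₂(0.8485)
I = 0.2370 bits


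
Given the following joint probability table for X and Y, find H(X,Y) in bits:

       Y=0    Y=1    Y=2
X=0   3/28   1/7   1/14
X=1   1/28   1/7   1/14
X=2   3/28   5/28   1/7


H(X,Y) = -Σ p(x,y) log₂ p(x,y)
  p(0,0)=3/28: -0.1071 × log₂(0.1071) = 0.3453
  p(0,1)=1/7: -0.1429 × log₂(0.1429) = 0.4011
  p(0,2)=1/14: -0.0714 × log₂(0.0714) = 0.2720
  p(1,0)=1/28: -0.0357 × log₂(0.0357) = 0.1717
  p(1,1)=1/7: -0.1429 × log₂(0.1429) = 0.4011
  p(1,2)=1/14: -0.0714 × log₂(0.0714) = 0.2720
  p(2,0)=3/28: -0.1071 × log₂(0.1071) = 0.3453
  p(2,1)=5/28: -0.1786 × log₂(0.1786) = 0.4438
  p(2,2)=1/7: -0.1429 × log₂(0.1429) = 0.4011
H(X,Y) = 3.0531 bits
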